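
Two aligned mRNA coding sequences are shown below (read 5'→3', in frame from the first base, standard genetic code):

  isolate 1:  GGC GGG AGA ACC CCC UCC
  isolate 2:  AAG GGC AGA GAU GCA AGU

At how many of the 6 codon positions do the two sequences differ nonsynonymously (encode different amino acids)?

3

Codon 1: GGC Gly / AAG Lys — nonsynonymous.
Codon 2: GGG Gly / GGC Gly — synonymous.
Codon 3: AGA Arg / AGA Arg — identical.
Codon 4: ACC Thr / GAU Asp — nonsynonymous.
Codon 5: CCC Pro / GCA Ala — nonsynonymous.
Codon 6: UCC Ser / AGU Ser — synonymous.
Nonsynonymous differences: 3.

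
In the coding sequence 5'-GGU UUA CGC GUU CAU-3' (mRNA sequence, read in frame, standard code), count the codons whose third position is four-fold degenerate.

3

Codon 1 GGU (Gly): third position 4-fold.
Codon 2 UUA (Leu): third position 2-fold.
Codon 3 CGC (Arg): third position 4-fold.
Codon 4 GUU (Val): third position 4-fold.
Codon 5 CAU (His): third position 2-fold.
Four-fold degenerate third positions: 3.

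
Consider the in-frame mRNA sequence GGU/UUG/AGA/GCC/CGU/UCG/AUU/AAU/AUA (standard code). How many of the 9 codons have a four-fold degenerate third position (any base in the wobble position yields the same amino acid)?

Codon 1 GGU (Gly): third position 4-fold.
Codon 2 UUG (Leu): third position 2-fold.
Codon 3 AGA (Arg): third position 2-fold.
Codon 4 GCC (Ala): third position 4-fold.
Codon 5 CGU (Arg): third position 4-fold.
Codon 6 UCG (Ser): third position 4-fold.
Codon 7 AUU (Ile): third position 3-fold.
Codon 8 AAU (Asn): third position 2-fold.
Codon 9 AUA (Ile): third position 3-fold.
Four-fold degenerate third positions: 4.

4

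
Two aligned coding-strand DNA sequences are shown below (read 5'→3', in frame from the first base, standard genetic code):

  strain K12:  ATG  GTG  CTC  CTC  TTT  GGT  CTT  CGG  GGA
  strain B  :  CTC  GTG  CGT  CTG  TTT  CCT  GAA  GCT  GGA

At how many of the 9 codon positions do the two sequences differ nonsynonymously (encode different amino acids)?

Codon 1: ATG Met / CTC Leu — nonsynonymous.
Codon 2: GTG Val / GTG Val — identical.
Codon 3: CTC Leu / CGT Arg — nonsynonymous.
Codon 4: CTC Leu / CTG Leu — synonymous.
Codon 5: TTT Phe / TTT Phe — identical.
Codon 6: GGT Gly / CCT Pro — nonsynonymous.
Codon 7: CTT Leu / GAA Glu — nonsynonymous.
Codon 8: CGG Arg / GCT Ala — nonsynonymous.
Codon 9: GGA Gly / GGA Gly — identical.
Nonsynonymous differences: 5.

5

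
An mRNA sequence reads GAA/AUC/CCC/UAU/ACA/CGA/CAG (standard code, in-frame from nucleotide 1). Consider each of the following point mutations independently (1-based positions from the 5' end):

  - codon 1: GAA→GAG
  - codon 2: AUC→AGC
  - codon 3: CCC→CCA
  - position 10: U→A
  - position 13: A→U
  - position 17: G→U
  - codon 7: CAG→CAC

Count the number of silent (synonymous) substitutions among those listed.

2

Codon 1: GAA (Glu) → GAG (Glu) — synonymous.
Codon 2: AUC (Ile) → AGC (Ser) — missense.
Codon 3: CCC (Pro) → CCA (Pro) — synonymous.
Codon 4: UAU (Tyr) → AAU (Asn) — missense.
Codon 5: ACA (Thr) → UCA (Ser) — missense.
Codon 6: CGA (Arg) → CUA (Leu) — missense.
Codon 7: CAG (Gln) → CAC (His) — missense.
Synonymous: 2 of 7.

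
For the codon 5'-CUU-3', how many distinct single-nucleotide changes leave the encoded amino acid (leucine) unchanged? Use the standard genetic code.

Position 1: none → 0 synonymous.
Position 2: none → 0 synonymous.
Position 3: CUC, CUA, CUG → 3 synonymous.
Total: 0 + 0 + 3 = 3.

3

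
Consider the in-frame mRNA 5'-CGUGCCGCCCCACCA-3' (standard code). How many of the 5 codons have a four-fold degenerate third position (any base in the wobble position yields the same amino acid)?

5

Codon 1 CGU (Arg): third position 4-fold.
Codon 2 GCC (Ala): third position 4-fold.
Codon 3 GCC (Ala): third position 4-fold.
Codon 4 CCA (Pro): third position 4-fold.
Codon 5 CCA (Pro): third position 4-fold.
Four-fold degenerate third positions: 5.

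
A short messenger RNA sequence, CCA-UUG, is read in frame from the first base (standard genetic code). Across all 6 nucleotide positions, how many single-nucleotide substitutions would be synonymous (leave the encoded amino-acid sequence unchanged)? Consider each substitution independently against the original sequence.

Codon 1 (CCA, Pro): 3 synonymous substitutions.
Codon 2 (UUG, Leu): 2 synonymous substitutions.
Total: 3 + 2 = 5.

5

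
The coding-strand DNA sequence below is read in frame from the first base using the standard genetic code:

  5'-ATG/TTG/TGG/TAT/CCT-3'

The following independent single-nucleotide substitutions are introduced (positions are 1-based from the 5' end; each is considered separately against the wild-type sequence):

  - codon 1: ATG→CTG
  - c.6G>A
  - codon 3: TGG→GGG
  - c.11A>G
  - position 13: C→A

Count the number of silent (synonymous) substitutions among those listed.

1

Codon 1: ATG (Met) → CTG (Leu) — missense.
Codon 2: TTG (Leu) → TTA (Leu) — synonymous.
Codon 3: TGG (Trp) → GGG (Gly) — missense.
Codon 4: TAT (Tyr) → TGT (Cys) — missense.
Codon 5: CCT (Pro) → ACT (Thr) — missense.
Synonymous: 1 of 5.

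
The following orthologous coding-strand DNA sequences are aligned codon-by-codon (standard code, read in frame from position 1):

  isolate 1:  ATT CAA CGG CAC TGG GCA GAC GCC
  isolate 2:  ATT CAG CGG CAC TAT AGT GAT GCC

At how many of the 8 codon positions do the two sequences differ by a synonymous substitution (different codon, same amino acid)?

Codon 1: ATT Ile / ATT Ile — identical.
Codon 2: CAA Gln / CAG Gln — synonymous.
Codon 3: CGG Arg / CGG Arg — identical.
Codon 4: CAC His / CAC His — identical.
Codon 5: TGG Trp / TAT Tyr — nonsynonymous.
Codon 6: GCA Ala / AGT Ser — nonsynonymous.
Codon 7: GAC Asp / GAT Asp — synonymous.
Codon 8: GCC Ala / GCC Ala — identical.
Synonymous differences: 2.

2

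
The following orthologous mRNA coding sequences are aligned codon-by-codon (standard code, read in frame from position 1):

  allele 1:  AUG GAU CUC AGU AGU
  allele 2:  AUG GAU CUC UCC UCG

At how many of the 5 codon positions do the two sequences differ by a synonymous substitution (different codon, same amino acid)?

Codon 1: AUG Met / AUG Met — identical.
Codon 2: GAU Asp / GAU Asp — identical.
Codon 3: CUC Leu / CUC Leu — identical.
Codon 4: AGU Ser / UCC Ser — synonymous.
Codon 5: AGU Ser / UCG Ser — synonymous.
Synonymous differences: 2.

2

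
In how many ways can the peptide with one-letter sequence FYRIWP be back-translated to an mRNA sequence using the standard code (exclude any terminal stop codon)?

Phe: 2 codons.
Tyr: 2 codons.
Arg: 6 codons.
Ile: 3 codons.
Trp: 1 codon.
Pro: 4 codons.
2 × 2 × 6 × 3 × 1 × 4 = 288.

288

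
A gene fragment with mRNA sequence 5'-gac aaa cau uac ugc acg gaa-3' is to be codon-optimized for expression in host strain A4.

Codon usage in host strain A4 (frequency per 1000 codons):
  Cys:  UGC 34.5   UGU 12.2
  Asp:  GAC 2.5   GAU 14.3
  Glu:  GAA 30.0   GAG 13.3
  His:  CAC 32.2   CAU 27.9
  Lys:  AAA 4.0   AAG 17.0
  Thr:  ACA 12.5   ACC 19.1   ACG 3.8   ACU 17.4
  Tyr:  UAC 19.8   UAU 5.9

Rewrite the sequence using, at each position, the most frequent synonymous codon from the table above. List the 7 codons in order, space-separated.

Codon 1 (Asp): best is GAU at 14.3.
Codon 2 (Lys): best is AAG at 17.0.
Codon 3 (His): best is CAC at 32.2.
Codon 4 (Tyr): best is UAC at 19.8.
Codon 5 (Cys): best is UGC at 34.5.
Codon 6 (Thr): best is ACC at 19.1.
Codon 7 (Glu): best is GAA at 30.0.

GAU AAG CAC UAC UGC ACC GAA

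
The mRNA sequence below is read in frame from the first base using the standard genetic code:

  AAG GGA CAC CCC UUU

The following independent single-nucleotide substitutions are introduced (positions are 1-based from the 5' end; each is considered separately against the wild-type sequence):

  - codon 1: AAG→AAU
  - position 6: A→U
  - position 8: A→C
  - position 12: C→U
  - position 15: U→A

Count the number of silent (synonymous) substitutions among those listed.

Codon 1: AAG (Lys) → AAU (Asn) — missense.
Codon 2: GGA (Gly) → GGU (Gly) — synonymous.
Codon 3: CAC (His) → CCC (Pro) — missense.
Codon 4: CCC (Pro) → CCU (Pro) — synonymous.
Codon 5: UUU (Phe) → UUA (Leu) — missense.
Synonymous: 2 of 5.

2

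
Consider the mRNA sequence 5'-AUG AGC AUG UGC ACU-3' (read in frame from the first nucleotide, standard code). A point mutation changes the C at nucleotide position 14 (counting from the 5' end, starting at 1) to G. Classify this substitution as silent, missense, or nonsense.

Position 14 falls in codon 5: ACU → Thr.
After the substitution the codon is AGU → Ser.
Thr ≠ Ser, so this is a missense mutation.

missense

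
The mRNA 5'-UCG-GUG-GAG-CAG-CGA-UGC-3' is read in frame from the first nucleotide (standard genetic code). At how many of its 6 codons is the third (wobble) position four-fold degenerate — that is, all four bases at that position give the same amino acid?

3

Codon 1 UCG (Ser): third position 4-fold.
Codon 2 GUG (Val): third position 4-fold.
Codon 3 GAG (Glu): third position 2-fold.
Codon 4 CAG (Gln): third position 2-fold.
Codon 5 CGA (Arg): third position 4-fold.
Codon 6 UGC (Cys): third position 2-fold.
Four-fold degenerate third positions: 3.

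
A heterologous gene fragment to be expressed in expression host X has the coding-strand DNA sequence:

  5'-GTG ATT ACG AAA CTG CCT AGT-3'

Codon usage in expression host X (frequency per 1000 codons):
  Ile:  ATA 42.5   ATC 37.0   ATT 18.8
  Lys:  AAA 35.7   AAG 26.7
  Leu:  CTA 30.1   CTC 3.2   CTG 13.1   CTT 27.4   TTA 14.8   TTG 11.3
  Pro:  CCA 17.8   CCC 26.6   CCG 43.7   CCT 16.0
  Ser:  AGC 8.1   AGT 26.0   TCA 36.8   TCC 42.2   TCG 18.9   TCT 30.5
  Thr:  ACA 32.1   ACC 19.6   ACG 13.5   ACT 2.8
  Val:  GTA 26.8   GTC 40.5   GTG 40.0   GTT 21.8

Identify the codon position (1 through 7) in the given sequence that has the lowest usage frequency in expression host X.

Codon 1 GTG (Val): 40.0 per 1000.
Codon 2 ATT (Ile): 18.8 per 1000.
Codon 3 ACG (Thr): 13.5 per 1000.
Codon 4 AAA (Lys): 35.7 per 1000.
Codon 5 CTG (Leu): 13.1 per 1000.
Codon 6 CCT (Pro): 16.0 per 1000.
Codon 7 AGT (Ser): 26.0 per 1000.
Lowest frequency is 13.1 at codon 5.

5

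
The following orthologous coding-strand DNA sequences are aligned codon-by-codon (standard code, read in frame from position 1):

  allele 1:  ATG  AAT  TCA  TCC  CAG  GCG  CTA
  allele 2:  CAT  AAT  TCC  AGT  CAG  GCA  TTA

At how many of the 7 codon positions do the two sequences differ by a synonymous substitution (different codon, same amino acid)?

4

Codon 1: ATG Met / CAT His — nonsynonymous.
Codon 2: AAT Asn / AAT Asn — identical.
Codon 3: TCA Ser / TCC Ser — synonymous.
Codon 4: TCC Ser / AGT Ser — synonymous.
Codon 5: CAG Gln / CAG Gln — identical.
Codon 6: GCG Ala / GCA Ala — synonymous.
Codon 7: CTA Leu / TTA Leu — synonymous.
Synonymous differences: 4.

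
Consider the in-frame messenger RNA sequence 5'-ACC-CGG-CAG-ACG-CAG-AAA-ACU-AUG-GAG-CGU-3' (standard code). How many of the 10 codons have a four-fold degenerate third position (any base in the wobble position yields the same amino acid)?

Codon 1 ACC (Thr): third position 4-fold.
Codon 2 CGG (Arg): third position 4-fold.
Codon 3 CAG (Gln): third position 2-fold.
Codon 4 ACG (Thr): third position 4-fold.
Codon 5 CAG (Gln): third position 2-fold.
Codon 6 AAA (Lys): third position 2-fold.
Codon 7 ACU (Thr): third position 4-fold.
Codon 8 AUG (Met): third position 1-fold.
Codon 9 GAG (Glu): third position 2-fold.
Codon 10 CGU (Arg): third position 4-fold.
Four-fold degenerate third positions: 5.

5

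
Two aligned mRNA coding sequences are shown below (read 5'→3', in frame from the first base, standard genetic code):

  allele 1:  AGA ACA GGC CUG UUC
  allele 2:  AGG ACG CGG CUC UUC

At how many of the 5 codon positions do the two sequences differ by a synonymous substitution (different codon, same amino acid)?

3

Codon 1: AGA Arg / AGG Arg — synonymous.
Codon 2: ACA Thr / ACG Thr — synonymous.
Codon 3: GGC Gly / CGG Arg — nonsynonymous.
Codon 4: CUG Leu / CUC Leu — synonymous.
Codon 5: UUC Phe / UUC Phe — identical.
Synonymous differences: 3.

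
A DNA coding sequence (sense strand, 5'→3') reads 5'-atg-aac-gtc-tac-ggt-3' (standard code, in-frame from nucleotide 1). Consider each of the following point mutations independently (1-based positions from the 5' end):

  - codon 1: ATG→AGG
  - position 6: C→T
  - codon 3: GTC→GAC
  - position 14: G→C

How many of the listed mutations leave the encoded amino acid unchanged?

Codon 1: ATG (Met) → AGG (Arg) — missense.
Codon 2: AAC (Asn) → AAT (Asn) — synonymous.
Codon 3: GTC (Val) → GAC (Asp) — missense.
Codon 5: GGT (Gly) → GCT (Ala) — missense.
Synonymous: 1 of 4.

1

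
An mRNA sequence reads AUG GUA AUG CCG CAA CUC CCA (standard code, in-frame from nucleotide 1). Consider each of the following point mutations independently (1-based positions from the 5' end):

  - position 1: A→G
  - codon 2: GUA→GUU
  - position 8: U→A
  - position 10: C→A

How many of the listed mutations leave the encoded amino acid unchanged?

1

Codon 1: AUG (Met) → GUG (Val) — missense.
Codon 2: GUA (Val) → GUU (Val) — synonymous.
Codon 3: AUG (Met) → AAG (Lys) — missense.
Codon 4: CCG (Pro) → ACG (Thr) — missense.
Synonymous: 1 of 4.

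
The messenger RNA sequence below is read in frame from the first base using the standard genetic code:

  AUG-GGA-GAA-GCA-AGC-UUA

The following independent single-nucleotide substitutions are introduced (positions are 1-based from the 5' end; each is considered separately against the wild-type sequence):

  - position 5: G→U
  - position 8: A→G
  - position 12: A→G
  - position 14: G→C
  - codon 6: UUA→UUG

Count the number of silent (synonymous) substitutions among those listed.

2

Codon 2: GGA (Gly) → GUA (Val) — missense.
Codon 3: GAA (Glu) → GGA (Gly) — missense.
Codon 4: GCA (Ala) → GCG (Ala) — synonymous.
Codon 5: AGC (Ser) → ACC (Thr) — missense.
Codon 6: UUA (Leu) → UUG (Leu) — synonymous.
Synonymous: 2 of 5.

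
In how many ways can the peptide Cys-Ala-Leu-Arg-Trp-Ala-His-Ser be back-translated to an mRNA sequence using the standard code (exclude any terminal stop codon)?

13824

Cys: 2 codons.
Ala: 4 codons.
Leu: 6 codons.
Arg: 6 codons.
Trp: 1 codon.
Ala: 4 codons.
His: 2 codons.
Ser: 6 codons.
2 × 4 × 6 × 6 × 1 × 4 × 2 × 6 = 13824.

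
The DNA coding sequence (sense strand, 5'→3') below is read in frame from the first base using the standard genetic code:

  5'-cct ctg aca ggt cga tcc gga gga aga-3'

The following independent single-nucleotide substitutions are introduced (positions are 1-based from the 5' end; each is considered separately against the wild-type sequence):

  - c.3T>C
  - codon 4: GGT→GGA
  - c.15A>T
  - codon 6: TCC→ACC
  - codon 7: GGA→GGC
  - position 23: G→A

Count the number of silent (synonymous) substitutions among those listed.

Codon 1: CCT (Pro) → CCC (Pro) — synonymous.
Codon 4: GGT (Gly) → GGA (Gly) — synonymous.
Codon 5: CGA (Arg) → CGT (Arg) — synonymous.
Codon 6: TCC (Ser) → ACC (Thr) — missense.
Codon 7: GGA (Gly) → GGC (Gly) — synonymous.
Codon 8: GGA (Gly) → GAA (Glu) — missense.
Synonymous: 4 of 6.

4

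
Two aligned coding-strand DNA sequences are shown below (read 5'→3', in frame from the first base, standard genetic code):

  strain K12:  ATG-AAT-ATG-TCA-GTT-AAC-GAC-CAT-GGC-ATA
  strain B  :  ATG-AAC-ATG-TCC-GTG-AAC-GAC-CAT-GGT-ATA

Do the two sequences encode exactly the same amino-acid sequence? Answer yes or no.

Codon 1: ATG Met / ATG Met — identical.
Codon 2: AAT Asn / AAC Asn — synonymous.
Codon 3: ATG Met / ATG Met — identical.
Codon 4: TCA Ser / TCC Ser — synonymous.
Codon 5: GTT Val / GTG Val — synonymous.
Codon 6: AAC Asn / AAC Asn — identical.
Codon 7: GAC Asp / GAC Asp — identical.
Codon 8: CAT His / CAT His — identical.
Codon 9: GGC Gly / GGT Gly — synonymous.
Codon 10: ATA Ile / ATA Ile — identical.
Nonsynonymous differences: 0 → same protein.

yes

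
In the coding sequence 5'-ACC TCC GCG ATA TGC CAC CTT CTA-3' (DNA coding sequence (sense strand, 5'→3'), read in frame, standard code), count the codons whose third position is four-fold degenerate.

5

Codon 1 ACC (Thr): third position 4-fold.
Codon 2 TCC (Ser): third position 4-fold.
Codon 3 GCG (Ala): third position 4-fold.
Codon 4 ATA (Ile): third position 3-fold.
Codon 5 TGC (Cys): third position 2-fold.
Codon 6 CAC (His): third position 2-fold.
Codon 7 CTT (Leu): third position 4-fold.
Codon 8 CTA (Leu): third position 4-fold.
Four-fold degenerate third positions: 5.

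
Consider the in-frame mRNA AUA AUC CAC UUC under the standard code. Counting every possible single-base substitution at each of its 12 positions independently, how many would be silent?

6

Codon 1 (AUA, Ile): 2 synonymous substitutions.
Codon 2 (AUC, Ile): 2 synonymous substitutions.
Codon 3 (CAC, His): 1 synonymous substitution.
Codon 4 (UUC, Phe): 1 synonymous substitution.
Total: 2 + 2 + 1 + 1 = 6.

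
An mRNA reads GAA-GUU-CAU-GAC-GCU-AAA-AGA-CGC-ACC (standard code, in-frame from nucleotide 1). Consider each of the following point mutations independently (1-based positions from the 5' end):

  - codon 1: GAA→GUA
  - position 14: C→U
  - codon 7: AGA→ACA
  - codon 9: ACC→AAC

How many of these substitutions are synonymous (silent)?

0

Codon 1: GAA (Glu) → GUA (Val) — missense.
Codon 5: GCU (Ala) → GUU (Val) — missense.
Codon 7: AGA (Arg) → ACA (Thr) — missense.
Codon 9: ACC (Thr) → AAC (Asn) — missense.
Synonymous: 0 of 4.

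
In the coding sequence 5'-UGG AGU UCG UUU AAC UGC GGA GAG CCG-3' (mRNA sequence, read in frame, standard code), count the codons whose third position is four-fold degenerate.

Codon 1 UGG (Trp): third position 1-fold.
Codon 2 AGU (Ser): third position 2-fold.
Codon 3 UCG (Ser): third position 4-fold.
Codon 4 UUU (Phe): third position 2-fold.
Codon 5 AAC (Asn): third position 2-fold.
Codon 6 UGC (Cys): third position 2-fold.
Codon 7 GGA (Gly): third position 4-fold.
Codon 8 GAG (Glu): third position 2-fold.
Codon 9 CCG (Pro): third position 4-fold.
Four-fold degenerate third positions: 3.

3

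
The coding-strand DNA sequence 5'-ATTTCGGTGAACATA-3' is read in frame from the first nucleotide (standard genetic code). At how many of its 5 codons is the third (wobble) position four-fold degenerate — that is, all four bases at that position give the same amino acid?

Codon 1 ATT (Ile): third position 3-fold.
Codon 2 TCG (Ser): third position 4-fold.
Codon 3 GTG (Val): third position 4-fold.
Codon 4 AAC (Asn): third position 2-fold.
Codon 5 ATA (Ile): third position 3-fold.
Four-fold degenerate third positions: 2.

2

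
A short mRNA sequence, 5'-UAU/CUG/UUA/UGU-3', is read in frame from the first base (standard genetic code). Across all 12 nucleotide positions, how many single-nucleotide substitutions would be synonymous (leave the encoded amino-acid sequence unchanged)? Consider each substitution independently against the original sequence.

Codon 1 (UAU, Tyr): 1 synonymous substitution.
Codon 2 (CUG, Leu): 4 synonymous substitutions.
Codon 3 (UUA, Leu): 2 synonymous substitutions.
Codon 4 (UGU, Cys): 1 synonymous substitution.
Total: 1 + 4 + 2 + 1 = 8.

8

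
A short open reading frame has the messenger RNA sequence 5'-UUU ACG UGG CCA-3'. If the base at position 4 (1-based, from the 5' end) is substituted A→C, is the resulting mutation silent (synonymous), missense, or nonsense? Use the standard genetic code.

Position 4 falls in codon 2: ACG → Thr.
After the substitution the codon is CCG → Pro.
Thr ≠ Pro, so this is a missense mutation.

missense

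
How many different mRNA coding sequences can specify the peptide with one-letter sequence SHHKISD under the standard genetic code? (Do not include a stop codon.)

Ser: 6 codons.
His: 2 codons.
His: 2 codons.
Lys: 2 codons.
Ile: 3 codons.
Ser: 6 codons.
Asp: 2 codons.
6 × 2 × 2 × 2 × 3 × 6 × 2 = 1728.

1728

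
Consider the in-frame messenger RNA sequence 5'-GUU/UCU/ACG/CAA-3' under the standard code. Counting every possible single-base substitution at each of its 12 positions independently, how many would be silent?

10

Codon 1 (GUU, Val): 3 synonymous substitutions.
Codon 2 (UCU, Ser): 3 synonymous substitutions.
Codon 3 (ACG, Thr): 3 synonymous substitutions.
Codon 4 (CAA, Gln): 1 synonymous substitution.
Total: 3 + 3 + 3 + 1 = 10.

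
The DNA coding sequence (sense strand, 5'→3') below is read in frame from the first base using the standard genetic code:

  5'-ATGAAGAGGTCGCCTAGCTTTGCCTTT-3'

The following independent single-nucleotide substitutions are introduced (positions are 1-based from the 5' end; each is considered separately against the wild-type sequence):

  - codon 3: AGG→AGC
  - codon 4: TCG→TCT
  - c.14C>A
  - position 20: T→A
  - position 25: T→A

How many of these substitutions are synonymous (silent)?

Codon 3: AGG (Arg) → AGC (Ser) — missense.
Codon 4: TCG (Ser) → TCT (Ser) — synonymous.
Codon 5: CCT (Pro) → CAT (His) — missense.
Codon 7: TTT (Phe) → TAT (Tyr) — missense.
Codon 9: TTT (Phe) → ATT (Ile) — missense.
Synonymous: 1 of 5.

1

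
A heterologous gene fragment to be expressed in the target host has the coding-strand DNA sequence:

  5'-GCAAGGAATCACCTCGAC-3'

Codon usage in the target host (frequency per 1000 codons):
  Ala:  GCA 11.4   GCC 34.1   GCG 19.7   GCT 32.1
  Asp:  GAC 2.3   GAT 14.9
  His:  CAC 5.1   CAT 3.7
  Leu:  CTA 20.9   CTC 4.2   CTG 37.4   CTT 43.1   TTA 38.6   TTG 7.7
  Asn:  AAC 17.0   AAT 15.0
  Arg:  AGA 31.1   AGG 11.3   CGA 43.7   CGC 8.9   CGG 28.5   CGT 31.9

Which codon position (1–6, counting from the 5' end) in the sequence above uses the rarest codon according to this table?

Codon 1 GCA (Ala): 11.4 per 1000.
Codon 2 AGG (Arg): 11.3 per 1000.
Codon 3 AAT (Asn): 15.0 per 1000.
Codon 4 CAC (His): 5.1 per 1000.
Codon 5 CTC (Leu): 4.2 per 1000.
Codon 6 GAC (Asp): 2.3 per 1000.
Lowest frequency is 2.3 at codon 6.

6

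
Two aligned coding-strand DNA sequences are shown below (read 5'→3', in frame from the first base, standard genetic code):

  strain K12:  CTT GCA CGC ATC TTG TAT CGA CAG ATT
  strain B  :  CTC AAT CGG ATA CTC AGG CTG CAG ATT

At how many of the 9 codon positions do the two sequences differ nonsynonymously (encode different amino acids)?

3

Codon 1: CTT Leu / CTC Leu — synonymous.
Codon 2: GCA Ala / AAT Asn — nonsynonymous.
Codon 3: CGC Arg / CGG Arg — synonymous.
Codon 4: ATC Ile / ATA Ile — synonymous.
Codon 5: TTG Leu / CTC Leu — synonymous.
Codon 6: TAT Tyr / AGG Arg — nonsynonymous.
Codon 7: CGA Arg / CTG Leu — nonsynonymous.
Codon 8: CAG Gln / CAG Gln — identical.
Codon 9: ATT Ile / ATT Ile — identical.
Nonsynonymous differences: 3.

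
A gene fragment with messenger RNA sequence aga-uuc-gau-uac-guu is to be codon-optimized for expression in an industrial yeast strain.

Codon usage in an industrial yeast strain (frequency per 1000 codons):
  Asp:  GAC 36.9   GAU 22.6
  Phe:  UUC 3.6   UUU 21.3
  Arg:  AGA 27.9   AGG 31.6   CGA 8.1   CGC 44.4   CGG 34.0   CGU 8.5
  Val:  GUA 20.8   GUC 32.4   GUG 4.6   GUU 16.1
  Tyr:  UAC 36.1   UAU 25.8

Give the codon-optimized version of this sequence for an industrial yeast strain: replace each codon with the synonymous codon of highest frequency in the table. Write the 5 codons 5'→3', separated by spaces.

Codon 1 (Arg): best is CGC at 44.4.
Codon 2 (Phe): best is UUU at 21.3.
Codon 3 (Asp): best is GAC at 36.9.
Codon 4 (Tyr): best is UAC at 36.1.
Codon 5 (Val): best is GUC at 32.4.

CGC UUU GAC UAC GUC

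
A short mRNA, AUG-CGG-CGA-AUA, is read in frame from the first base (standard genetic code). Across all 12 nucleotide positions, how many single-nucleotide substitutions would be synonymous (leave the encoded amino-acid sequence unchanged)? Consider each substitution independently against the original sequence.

Codon 1 (AUG, Met): 0 synonymous substitutions.
Codon 2 (CGG, Arg): 4 synonymous substitutions.
Codon 3 (CGA, Arg): 4 synonymous substitutions.
Codon 4 (AUA, Ile): 2 synonymous substitutions.
Total: 0 + 4 + 4 + 2 = 10.

10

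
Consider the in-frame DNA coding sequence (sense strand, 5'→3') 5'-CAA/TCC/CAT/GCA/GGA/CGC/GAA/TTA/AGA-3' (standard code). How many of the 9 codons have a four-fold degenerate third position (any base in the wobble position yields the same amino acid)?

4

Codon 1 CAA (Gln): third position 2-fold.
Codon 2 TCC (Ser): third position 4-fold.
Codon 3 CAT (His): third position 2-fold.
Codon 4 GCA (Ala): third position 4-fold.
Codon 5 GGA (Gly): third position 4-fold.
Codon 6 CGC (Arg): third position 4-fold.
Codon 7 GAA (Glu): third position 2-fold.
Codon 8 TTA (Leu): third position 2-fold.
Codon 9 AGA (Arg): third position 2-fold.
Four-fold degenerate third positions: 4.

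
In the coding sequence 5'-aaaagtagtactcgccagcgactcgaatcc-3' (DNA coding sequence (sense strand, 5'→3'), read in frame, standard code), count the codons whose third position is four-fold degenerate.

Codon 1 AAA (Lys): third position 2-fold.
Codon 2 AGT (Ser): third position 2-fold.
Codon 3 AGT (Ser): third position 2-fold.
Codon 4 ACT (Thr): third position 4-fold.
Codon 5 CGC (Arg): third position 4-fold.
Codon 6 CAG (Gln): third position 2-fold.
Codon 7 CGA (Arg): third position 4-fold.
Codon 8 CTC (Leu): third position 4-fold.
Codon 9 GAA (Glu): third position 2-fold.
Codon 10 TCC (Ser): third position 4-fold.
Four-fold degenerate third positions: 5.

5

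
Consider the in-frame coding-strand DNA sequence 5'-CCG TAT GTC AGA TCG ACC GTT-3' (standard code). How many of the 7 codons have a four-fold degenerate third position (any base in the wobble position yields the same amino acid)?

5

Codon 1 CCG (Pro): third position 4-fold.
Codon 2 TAT (Tyr): third position 2-fold.
Codon 3 GTC (Val): third position 4-fold.
Codon 4 AGA (Arg): third position 2-fold.
Codon 5 TCG (Ser): third position 4-fold.
Codon 6 ACC (Thr): third position 4-fold.
Codon 7 GTT (Val): third position 4-fold.
Four-fold degenerate third positions: 5.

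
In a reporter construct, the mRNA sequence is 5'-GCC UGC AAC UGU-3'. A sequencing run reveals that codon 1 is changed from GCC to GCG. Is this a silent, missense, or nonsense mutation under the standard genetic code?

silent

Position 3 falls in codon 1: GCC → Ala.
After the substitution the codon is GCG → Ala.
Both encode Ala, so the change is synonymous.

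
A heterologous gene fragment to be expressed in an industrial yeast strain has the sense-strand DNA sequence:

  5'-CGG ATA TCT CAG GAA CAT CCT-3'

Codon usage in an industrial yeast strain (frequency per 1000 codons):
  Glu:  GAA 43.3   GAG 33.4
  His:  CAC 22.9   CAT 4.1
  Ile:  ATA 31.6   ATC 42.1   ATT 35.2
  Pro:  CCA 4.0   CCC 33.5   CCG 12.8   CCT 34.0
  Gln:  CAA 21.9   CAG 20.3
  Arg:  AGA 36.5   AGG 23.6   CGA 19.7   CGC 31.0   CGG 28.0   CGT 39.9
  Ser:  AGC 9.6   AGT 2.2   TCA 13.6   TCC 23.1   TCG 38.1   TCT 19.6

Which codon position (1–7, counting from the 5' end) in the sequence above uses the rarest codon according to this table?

Codon 1 CGG (Arg): 28.0 per 1000.
Codon 2 ATA (Ile): 31.6 per 1000.
Codon 3 TCT (Ser): 19.6 per 1000.
Codon 4 CAG (Gln): 20.3 per 1000.
Codon 5 GAA (Glu): 43.3 per 1000.
Codon 6 CAT (His): 4.1 per 1000.
Codon 7 CCT (Pro): 34.0 per 1000.
Lowest frequency is 4.1 at codon 6.

6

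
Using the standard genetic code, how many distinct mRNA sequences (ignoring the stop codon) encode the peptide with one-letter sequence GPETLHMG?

6144

Gly: 4 codons.
Pro: 4 codons.
Glu: 2 codons.
Thr: 4 codons.
Leu: 6 codons.
His: 2 codons.
Met: 1 codon.
Gly: 4 codons.
4 × 4 × 2 × 4 × 6 × 2 × 1 × 4 = 6144.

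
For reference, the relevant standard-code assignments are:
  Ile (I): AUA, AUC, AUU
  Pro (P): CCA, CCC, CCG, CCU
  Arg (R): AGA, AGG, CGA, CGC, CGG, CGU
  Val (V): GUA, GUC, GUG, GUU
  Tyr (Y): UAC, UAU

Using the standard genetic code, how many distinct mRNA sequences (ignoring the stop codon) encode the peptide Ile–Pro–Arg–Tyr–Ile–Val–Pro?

6912

Ile: 3 codons.
Pro: 4 codons.
Arg: 6 codons.
Tyr: 2 codons.
Ile: 3 codons.
Val: 4 codons.
Pro: 4 codons.
3 × 4 × 6 × 2 × 3 × 4 × 4 = 6912.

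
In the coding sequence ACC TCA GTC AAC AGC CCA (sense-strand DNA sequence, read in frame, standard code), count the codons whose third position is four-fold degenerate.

Codon 1 ACC (Thr): third position 4-fold.
Codon 2 TCA (Ser): third position 4-fold.
Codon 3 GTC (Val): third position 4-fold.
Codon 4 AAC (Asn): third position 2-fold.
Codon 5 AGC (Ser): third position 2-fold.
Codon 6 CCA (Pro): third position 4-fold.
Four-fold degenerate third positions: 4.

4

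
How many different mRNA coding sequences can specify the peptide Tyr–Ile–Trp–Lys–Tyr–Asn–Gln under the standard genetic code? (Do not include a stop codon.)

96

Tyr: 2 codons.
Ile: 3 codons.
Trp: 1 codon.
Lys: 2 codons.
Tyr: 2 codons.
Asn: 2 codons.
Gln: 2 codons.
2 × 3 × 1 × 2 × 2 × 2 × 2 = 96.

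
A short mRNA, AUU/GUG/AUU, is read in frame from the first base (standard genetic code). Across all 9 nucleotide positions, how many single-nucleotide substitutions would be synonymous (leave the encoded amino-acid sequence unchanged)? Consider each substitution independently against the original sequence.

Codon 1 (AUU, Ile): 2 synonymous substitutions.
Codon 2 (GUG, Val): 3 synonymous substitutions.
Codon 3 (AUU, Ile): 2 synonymous substitutions.
Total: 2 + 3 + 2 = 7.

7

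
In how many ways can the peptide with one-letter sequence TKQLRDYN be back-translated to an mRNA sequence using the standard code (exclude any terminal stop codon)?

4608

Thr: 4 codons.
Lys: 2 codons.
Gln: 2 codons.
Leu: 6 codons.
Arg: 6 codons.
Asp: 2 codons.
Tyr: 2 codons.
Asn: 2 codons.
4 × 2 × 2 × 6 × 6 × 2 × 2 × 2 = 4608.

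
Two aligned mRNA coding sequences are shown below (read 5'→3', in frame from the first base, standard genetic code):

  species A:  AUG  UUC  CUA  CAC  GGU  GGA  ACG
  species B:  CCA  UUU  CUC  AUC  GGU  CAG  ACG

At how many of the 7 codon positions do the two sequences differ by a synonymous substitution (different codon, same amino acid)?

2

Codon 1: AUG Met / CCA Pro — nonsynonymous.
Codon 2: UUC Phe / UUU Phe — synonymous.
Codon 3: CUA Leu / CUC Leu — synonymous.
Codon 4: CAC His / AUC Ile — nonsynonymous.
Codon 5: GGU Gly / GGU Gly — identical.
Codon 6: GGA Gly / CAG Gln — nonsynonymous.
Codon 7: ACG Thr / ACG Thr — identical.
Synonymous differences: 2.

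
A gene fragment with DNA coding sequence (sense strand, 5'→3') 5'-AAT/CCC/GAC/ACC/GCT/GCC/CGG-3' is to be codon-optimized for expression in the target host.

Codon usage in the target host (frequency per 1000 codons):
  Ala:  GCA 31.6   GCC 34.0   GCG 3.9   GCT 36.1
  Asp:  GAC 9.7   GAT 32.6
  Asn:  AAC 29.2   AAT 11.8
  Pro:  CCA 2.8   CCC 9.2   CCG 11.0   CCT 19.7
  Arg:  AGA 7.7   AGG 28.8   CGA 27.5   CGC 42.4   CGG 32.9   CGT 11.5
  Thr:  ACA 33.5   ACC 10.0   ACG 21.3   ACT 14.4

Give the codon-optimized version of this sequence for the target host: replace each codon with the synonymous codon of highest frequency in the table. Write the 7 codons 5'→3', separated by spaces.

Codon 1 (Asn): best is AAC at 29.2.
Codon 2 (Pro): best is CCT at 19.7.
Codon 3 (Asp): best is GAT at 32.6.
Codon 4 (Thr): best is ACA at 33.5.
Codon 5 (Ala): best is GCT at 36.1.
Codon 6 (Ala): best is GCT at 36.1.
Codon 7 (Arg): best is CGC at 42.4.

AAC CCT GAT ACA GCT GCT CGC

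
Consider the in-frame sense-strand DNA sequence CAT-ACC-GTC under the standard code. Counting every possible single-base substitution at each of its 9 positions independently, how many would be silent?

Codon 1 (CAT, His): 1 synonymous substitution.
Codon 2 (ACC, Thr): 3 synonymous substitutions.
Codon 3 (GTC, Val): 3 synonymous substitutions.
Total: 1 + 3 + 3 = 7.

7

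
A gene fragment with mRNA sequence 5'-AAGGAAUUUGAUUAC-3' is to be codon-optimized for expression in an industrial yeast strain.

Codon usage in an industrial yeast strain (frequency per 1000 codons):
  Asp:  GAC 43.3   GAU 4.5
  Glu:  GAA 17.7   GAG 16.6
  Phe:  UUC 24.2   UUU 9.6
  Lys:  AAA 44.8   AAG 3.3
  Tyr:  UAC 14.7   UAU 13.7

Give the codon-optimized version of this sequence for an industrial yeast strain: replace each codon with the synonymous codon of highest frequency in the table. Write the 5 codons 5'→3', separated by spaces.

Codon 1 (Lys): best is AAA at 44.8.
Codon 2 (Glu): best is GAA at 17.7.
Codon 3 (Phe): best is UUC at 24.2.
Codon 4 (Asp): best is GAC at 43.3.
Codon 5 (Tyr): best is UAC at 14.7.

AAA GAA UUC GAC UAC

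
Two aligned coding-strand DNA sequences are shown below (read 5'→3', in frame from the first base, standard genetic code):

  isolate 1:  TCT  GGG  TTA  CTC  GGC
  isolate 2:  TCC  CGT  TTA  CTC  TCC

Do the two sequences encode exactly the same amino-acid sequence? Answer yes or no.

no

Codon 1: TCT Ser / TCC Ser — synonymous.
Codon 2: GGG Gly / CGT Arg — nonsynonymous.
Codon 3: TTA Leu / TTA Leu — identical.
Codon 4: CTC Leu / CTC Leu — identical.
Codon 5: GGC Gly / TCC Ser — nonsynonymous.
Nonsynonymous differences: 2 → different protein.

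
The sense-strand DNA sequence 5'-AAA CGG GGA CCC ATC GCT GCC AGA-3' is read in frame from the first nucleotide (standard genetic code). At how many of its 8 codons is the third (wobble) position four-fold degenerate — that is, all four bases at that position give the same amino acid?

Codon 1 AAA (Lys): third position 2-fold.
Codon 2 CGG (Arg): third position 4-fold.
Codon 3 GGA (Gly): third position 4-fold.
Codon 4 CCC (Pro): third position 4-fold.
Codon 5 ATC (Ile): third position 3-fold.
Codon 6 GCT (Ala): third position 4-fold.
Codon 7 GCC (Ala): third position 4-fold.
Codon 8 AGA (Arg): third position 2-fold.
Four-fold degenerate third positions: 5.

5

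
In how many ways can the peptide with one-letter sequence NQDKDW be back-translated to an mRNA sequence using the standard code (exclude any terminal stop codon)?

Asn: 2 codons.
Gln: 2 codons.
Asp: 2 codons.
Lys: 2 codons.
Asp: 2 codons.
Trp: 1 codon.
2 × 2 × 2 × 2 × 2 × 1 = 32.

32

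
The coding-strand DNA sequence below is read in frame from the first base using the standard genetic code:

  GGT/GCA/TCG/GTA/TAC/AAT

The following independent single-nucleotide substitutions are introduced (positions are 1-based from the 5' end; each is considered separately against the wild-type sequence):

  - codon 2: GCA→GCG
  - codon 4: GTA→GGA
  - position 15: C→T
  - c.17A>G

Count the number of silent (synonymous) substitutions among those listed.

Codon 2: GCA (Ala) → GCG (Ala) — synonymous.
Codon 4: GTA (Val) → GGA (Gly) — missense.
Codon 5: TAC (Tyr) → TAT (Tyr) — synonymous.
Codon 6: AAT (Asn) → AGT (Ser) — missense.
Synonymous: 2 of 4.

2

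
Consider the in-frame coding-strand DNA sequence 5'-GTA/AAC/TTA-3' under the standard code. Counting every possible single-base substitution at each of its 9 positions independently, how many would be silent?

Codon 1 (GTA, Val): 3 synonymous substitutions.
Codon 2 (AAC, Asn): 1 synonymous substitution.
Codon 3 (TTA, Leu): 2 synonymous substitutions.
Total: 3 + 1 + 2 = 6.

6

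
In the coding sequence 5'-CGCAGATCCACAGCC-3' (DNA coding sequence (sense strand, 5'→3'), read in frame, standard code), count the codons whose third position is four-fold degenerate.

Codon 1 CGC (Arg): third position 4-fold.
Codon 2 AGA (Arg): third position 2-fold.
Codon 3 TCC (Ser): third position 4-fold.
Codon 4 ACA (Thr): third position 4-fold.
Codon 5 GCC (Ala): third position 4-fold.
Four-fold degenerate third positions: 4.

4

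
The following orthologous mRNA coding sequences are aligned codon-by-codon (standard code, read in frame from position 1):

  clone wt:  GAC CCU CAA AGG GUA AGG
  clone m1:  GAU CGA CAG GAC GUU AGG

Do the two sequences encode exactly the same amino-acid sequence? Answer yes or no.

no

Codon 1: GAC Asp / GAU Asp — synonymous.
Codon 2: CCU Pro / CGA Arg — nonsynonymous.
Codon 3: CAA Gln / CAG Gln — synonymous.
Codon 4: AGG Arg / GAC Asp — nonsynonymous.
Codon 5: GUA Val / GUU Val — synonymous.
Codon 6: AGG Arg / AGG Arg — identical.
Nonsynonymous differences: 2 → different protein.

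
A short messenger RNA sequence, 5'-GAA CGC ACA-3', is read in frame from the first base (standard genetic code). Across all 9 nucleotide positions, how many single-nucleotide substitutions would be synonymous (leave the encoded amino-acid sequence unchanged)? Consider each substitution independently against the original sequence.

Codon 1 (GAA, Glu): 1 synonymous substitution.
Codon 2 (CGC, Arg): 3 synonymous substitutions.
Codon 3 (ACA, Thr): 3 synonymous substitutions.
Total: 1 + 3 + 3 = 7.

7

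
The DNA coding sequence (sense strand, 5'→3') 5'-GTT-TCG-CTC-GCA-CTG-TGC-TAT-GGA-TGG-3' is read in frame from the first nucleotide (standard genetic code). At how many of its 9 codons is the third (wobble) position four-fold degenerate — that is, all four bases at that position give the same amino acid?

Codon 1 GTT (Val): third position 4-fold.
Codon 2 TCG (Ser): third position 4-fold.
Codon 3 CTC (Leu): third position 4-fold.
Codon 4 GCA (Ala): third position 4-fold.
Codon 5 CTG (Leu): third position 4-fold.
Codon 6 TGC (Cys): third position 2-fold.
Codon 7 TAT (Tyr): third position 2-fold.
Codon 8 GGA (Gly): third position 4-fold.
Codon 9 TGG (Trp): third position 1-fold.
Four-fold degenerate third positions: 6.

6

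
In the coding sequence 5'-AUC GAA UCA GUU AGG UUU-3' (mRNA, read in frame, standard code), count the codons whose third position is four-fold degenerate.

2

Codon 1 AUC (Ile): third position 3-fold.
Codon 2 GAA (Glu): third position 2-fold.
Codon 3 UCA (Ser): third position 4-fold.
Codon 4 GUU (Val): third position 4-fold.
Codon 5 AGG (Arg): third position 2-fold.
Codon 6 UUU (Phe): third position 2-fold.
Four-fold degenerate third positions: 2.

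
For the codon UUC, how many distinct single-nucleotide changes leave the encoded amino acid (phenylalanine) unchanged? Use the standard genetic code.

Position 1: none → 0 synonymous.
Position 2: none → 0 synonymous.
Position 3: UUU → 1 synonymous.
Total: 0 + 0 + 1 = 1.

1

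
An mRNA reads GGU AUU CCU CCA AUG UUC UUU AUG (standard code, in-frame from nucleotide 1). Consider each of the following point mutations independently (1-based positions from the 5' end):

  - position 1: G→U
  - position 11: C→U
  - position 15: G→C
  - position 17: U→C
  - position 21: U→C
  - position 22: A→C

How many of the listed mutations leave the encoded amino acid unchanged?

1

Codon 1: GGU (Gly) → UGU (Cys) — missense.
Codon 4: CCA (Pro) → CUA (Leu) — missense.
Codon 5: AUG (Met) → AUC (Ile) — missense.
Codon 6: UUC (Phe) → UCC (Ser) — missense.
Codon 7: UUU (Phe) → UUC (Phe) — synonymous.
Codon 8: AUG (Met) → CUG (Leu) — missense.
Synonymous: 1 of 6.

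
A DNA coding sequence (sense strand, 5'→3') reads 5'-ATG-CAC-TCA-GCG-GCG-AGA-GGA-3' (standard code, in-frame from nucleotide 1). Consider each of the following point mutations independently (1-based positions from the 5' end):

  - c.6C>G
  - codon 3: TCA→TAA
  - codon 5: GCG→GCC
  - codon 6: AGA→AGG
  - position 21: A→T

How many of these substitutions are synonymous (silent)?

Codon 2: CAC (His) → CAG (Gln) — missense.
Codon 3: TCA (Ser) → TAA (Stop) — nonsense.
Codon 5: GCG (Ala) → GCC (Ala) — synonymous.
Codon 6: AGA (Arg) → AGG (Arg) — synonymous.
Codon 7: GGA (Gly) → GGT (Gly) — synonymous.
Synonymous: 3 of 5.

3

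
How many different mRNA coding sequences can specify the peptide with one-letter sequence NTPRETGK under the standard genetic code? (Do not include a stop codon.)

Asn: 2 codons.
Thr: 4 codons.
Pro: 4 codons.
Arg: 6 codons.
Glu: 2 codons.
Thr: 4 codons.
Gly: 4 codons.
Lys: 2 codons.
2 × 4 × 4 × 6 × 2 × 4 × 4 × 2 = 12288.

12288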